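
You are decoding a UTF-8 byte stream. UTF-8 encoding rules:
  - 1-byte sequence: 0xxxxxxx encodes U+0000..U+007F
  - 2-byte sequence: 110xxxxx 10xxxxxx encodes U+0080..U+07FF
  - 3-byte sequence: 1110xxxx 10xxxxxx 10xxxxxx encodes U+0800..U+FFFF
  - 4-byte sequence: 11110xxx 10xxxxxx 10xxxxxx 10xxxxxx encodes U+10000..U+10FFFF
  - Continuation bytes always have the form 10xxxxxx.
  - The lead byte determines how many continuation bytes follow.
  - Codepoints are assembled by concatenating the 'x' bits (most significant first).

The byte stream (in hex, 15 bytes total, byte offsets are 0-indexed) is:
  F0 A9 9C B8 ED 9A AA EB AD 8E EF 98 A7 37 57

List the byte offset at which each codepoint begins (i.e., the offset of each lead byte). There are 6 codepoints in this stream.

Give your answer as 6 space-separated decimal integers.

Byte[0]=F0: 4-byte lead, need 3 cont bytes. acc=0x0
Byte[1]=A9: continuation. acc=(acc<<6)|0x29=0x29
Byte[2]=9C: continuation. acc=(acc<<6)|0x1C=0xA5C
Byte[3]=B8: continuation. acc=(acc<<6)|0x38=0x29738
Completed: cp=U+29738 (starts at byte 0)
Byte[4]=ED: 3-byte lead, need 2 cont bytes. acc=0xD
Byte[5]=9A: continuation. acc=(acc<<6)|0x1A=0x35A
Byte[6]=AA: continuation. acc=(acc<<6)|0x2A=0xD6AA
Completed: cp=U+D6AA (starts at byte 4)
Byte[7]=EB: 3-byte lead, need 2 cont bytes. acc=0xB
Byte[8]=AD: continuation. acc=(acc<<6)|0x2D=0x2ED
Byte[9]=8E: continuation. acc=(acc<<6)|0x0E=0xBB4E
Completed: cp=U+BB4E (starts at byte 7)
Byte[10]=EF: 3-byte lead, need 2 cont bytes. acc=0xF
Byte[11]=98: continuation. acc=(acc<<6)|0x18=0x3D8
Byte[12]=A7: continuation. acc=(acc<<6)|0x27=0xF627
Completed: cp=U+F627 (starts at byte 10)
Byte[13]=37: 1-byte ASCII. cp=U+0037
Byte[14]=57: 1-byte ASCII. cp=U+0057

Answer: 0 4 7 10 13 14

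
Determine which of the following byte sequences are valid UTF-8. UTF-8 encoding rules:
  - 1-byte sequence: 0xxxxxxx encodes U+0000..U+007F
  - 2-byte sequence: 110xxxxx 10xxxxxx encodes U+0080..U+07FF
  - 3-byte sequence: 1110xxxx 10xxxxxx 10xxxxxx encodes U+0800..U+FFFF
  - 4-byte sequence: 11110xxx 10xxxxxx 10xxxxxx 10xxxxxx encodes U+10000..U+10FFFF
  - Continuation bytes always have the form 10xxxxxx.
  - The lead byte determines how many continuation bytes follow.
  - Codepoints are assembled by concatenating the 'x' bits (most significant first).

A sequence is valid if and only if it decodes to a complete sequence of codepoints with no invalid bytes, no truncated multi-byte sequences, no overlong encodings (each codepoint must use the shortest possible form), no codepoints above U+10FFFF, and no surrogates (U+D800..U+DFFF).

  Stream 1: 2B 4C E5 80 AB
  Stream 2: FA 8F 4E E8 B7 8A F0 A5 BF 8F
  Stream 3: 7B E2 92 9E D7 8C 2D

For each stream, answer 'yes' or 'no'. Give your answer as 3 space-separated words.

Answer: yes no yes

Derivation:
Stream 1: decodes cleanly. VALID
Stream 2: error at byte offset 0. INVALID
Stream 3: decodes cleanly. VALID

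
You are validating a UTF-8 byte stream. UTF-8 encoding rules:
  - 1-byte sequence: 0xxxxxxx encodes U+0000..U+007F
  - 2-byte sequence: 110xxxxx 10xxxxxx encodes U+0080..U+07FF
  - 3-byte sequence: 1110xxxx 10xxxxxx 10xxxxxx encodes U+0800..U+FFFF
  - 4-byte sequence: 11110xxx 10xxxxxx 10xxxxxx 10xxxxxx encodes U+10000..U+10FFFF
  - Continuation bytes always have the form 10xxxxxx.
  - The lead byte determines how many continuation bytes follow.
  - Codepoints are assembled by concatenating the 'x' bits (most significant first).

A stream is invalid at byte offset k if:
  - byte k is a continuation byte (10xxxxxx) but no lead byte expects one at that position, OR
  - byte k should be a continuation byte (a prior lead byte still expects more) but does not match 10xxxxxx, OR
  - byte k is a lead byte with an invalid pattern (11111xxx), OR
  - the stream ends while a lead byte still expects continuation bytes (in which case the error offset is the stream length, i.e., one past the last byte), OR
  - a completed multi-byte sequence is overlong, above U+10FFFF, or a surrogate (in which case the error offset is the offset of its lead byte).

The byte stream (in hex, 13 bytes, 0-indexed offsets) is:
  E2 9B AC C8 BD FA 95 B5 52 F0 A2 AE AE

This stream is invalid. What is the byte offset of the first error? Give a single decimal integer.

Byte[0]=E2: 3-byte lead, need 2 cont bytes. acc=0x2
Byte[1]=9B: continuation. acc=(acc<<6)|0x1B=0x9B
Byte[2]=AC: continuation. acc=(acc<<6)|0x2C=0x26EC
Completed: cp=U+26EC (starts at byte 0)
Byte[3]=C8: 2-byte lead, need 1 cont bytes. acc=0x8
Byte[4]=BD: continuation. acc=(acc<<6)|0x3D=0x23D
Completed: cp=U+023D (starts at byte 3)
Byte[5]=FA: INVALID lead byte (not 0xxx/110x/1110/11110)

Answer: 5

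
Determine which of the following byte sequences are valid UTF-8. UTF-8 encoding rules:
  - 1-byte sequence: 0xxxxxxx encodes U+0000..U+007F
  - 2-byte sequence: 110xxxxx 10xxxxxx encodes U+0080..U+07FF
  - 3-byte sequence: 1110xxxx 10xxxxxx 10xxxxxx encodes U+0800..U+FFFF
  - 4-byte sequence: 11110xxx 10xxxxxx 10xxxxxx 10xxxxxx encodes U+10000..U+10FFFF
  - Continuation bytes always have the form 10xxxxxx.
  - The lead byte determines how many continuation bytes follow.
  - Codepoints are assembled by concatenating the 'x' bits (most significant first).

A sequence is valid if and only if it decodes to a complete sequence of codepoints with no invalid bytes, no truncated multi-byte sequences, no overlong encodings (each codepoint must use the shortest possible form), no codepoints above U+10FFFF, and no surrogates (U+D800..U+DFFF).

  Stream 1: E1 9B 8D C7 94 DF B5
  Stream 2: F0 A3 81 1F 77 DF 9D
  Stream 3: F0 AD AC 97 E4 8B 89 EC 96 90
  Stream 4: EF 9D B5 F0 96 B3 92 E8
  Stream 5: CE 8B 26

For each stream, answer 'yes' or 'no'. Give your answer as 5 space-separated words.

Answer: yes no yes no yes

Derivation:
Stream 1: decodes cleanly. VALID
Stream 2: error at byte offset 3. INVALID
Stream 3: decodes cleanly. VALID
Stream 4: error at byte offset 8. INVALID
Stream 5: decodes cleanly. VALID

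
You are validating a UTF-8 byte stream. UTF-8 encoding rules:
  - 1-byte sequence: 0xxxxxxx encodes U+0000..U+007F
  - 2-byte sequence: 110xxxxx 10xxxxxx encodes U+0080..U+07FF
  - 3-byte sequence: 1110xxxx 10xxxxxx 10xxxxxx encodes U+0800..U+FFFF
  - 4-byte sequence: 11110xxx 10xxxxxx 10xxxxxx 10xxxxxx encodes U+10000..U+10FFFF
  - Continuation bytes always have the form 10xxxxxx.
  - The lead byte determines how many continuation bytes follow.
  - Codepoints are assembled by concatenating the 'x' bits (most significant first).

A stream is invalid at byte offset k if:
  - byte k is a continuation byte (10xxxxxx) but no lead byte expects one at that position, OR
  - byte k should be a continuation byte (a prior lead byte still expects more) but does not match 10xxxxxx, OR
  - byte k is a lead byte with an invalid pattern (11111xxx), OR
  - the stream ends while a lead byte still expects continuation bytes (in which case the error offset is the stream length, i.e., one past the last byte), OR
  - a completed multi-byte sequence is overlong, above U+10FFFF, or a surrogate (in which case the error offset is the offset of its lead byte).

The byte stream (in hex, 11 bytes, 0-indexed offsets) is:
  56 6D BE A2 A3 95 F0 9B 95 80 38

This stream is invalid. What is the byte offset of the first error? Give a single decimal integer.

Byte[0]=56: 1-byte ASCII. cp=U+0056
Byte[1]=6D: 1-byte ASCII. cp=U+006D
Byte[2]=BE: INVALID lead byte (not 0xxx/110x/1110/11110)

Answer: 2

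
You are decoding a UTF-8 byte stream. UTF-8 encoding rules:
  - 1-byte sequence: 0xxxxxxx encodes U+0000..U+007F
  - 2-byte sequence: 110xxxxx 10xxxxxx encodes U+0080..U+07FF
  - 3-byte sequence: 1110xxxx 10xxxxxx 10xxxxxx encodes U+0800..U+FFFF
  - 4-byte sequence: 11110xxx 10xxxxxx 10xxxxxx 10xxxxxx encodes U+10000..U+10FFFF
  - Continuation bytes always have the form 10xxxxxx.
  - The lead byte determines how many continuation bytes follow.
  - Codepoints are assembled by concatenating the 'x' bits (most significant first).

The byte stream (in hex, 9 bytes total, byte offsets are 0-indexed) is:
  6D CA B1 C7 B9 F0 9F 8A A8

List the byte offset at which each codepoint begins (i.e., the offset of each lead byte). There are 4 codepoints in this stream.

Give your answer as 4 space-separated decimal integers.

Answer: 0 1 3 5

Derivation:
Byte[0]=6D: 1-byte ASCII. cp=U+006D
Byte[1]=CA: 2-byte lead, need 1 cont bytes. acc=0xA
Byte[2]=B1: continuation. acc=(acc<<6)|0x31=0x2B1
Completed: cp=U+02B1 (starts at byte 1)
Byte[3]=C7: 2-byte lead, need 1 cont bytes. acc=0x7
Byte[4]=B9: continuation. acc=(acc<<6)|0x39=0x1F9
Completed: cp=U+01F9 (starts at byte 3)
Byte[5]=F0: 4-byte lead, need 3 cont bytes. acc=0x0
Byte[6]=9F: continuation. acc=(acc<<6)|0x1F=0x1F
Byte[7]=8A: continuation. acc=(acc<<6)|0x0A=0x7CA
Byte[8]=A8: continuation. acc=(acc<<6)|0x28=0x1F2A8
Completed: cp=U+1F2A8 (starts at byte 5)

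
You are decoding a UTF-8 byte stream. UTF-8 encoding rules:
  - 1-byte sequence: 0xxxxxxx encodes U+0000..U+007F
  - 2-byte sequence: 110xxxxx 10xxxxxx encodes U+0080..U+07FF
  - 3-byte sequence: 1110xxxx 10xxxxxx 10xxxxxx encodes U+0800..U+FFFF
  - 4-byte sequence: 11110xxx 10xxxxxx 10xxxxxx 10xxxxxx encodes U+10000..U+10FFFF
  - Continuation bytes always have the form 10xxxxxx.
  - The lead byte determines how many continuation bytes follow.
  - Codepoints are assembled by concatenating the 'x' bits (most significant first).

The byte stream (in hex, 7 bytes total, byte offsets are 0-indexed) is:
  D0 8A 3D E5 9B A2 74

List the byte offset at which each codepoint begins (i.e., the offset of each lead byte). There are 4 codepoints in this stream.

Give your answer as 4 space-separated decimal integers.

Answer: 0 2 3 6

Derivation:
Byte[0]=D0: 2-byte lead, need 1 cont bytes. acc=0x10
Byte[1]=8A: continuation. acc=(acc<<6)|0x0A=0x40A
Completed: cp=U+040A (starts at byte 0)
Byte[2]=3D: 1-byte ASCII. cp=U+003D
Byte[3]=E5: 3-byte lead, need 2 cont bytes. acc=0x5
Byte[4]=9B: continuation. acc=(acc<<6)|0x1B=0x15B
Byte[5]=A2: continuation. acc=(acc<<6)|0x22=0x56E2
Completed: cp=U+56E2 (starts at byte 3)
Byte[6]=74: 1-byte ASCII. cp=U+0074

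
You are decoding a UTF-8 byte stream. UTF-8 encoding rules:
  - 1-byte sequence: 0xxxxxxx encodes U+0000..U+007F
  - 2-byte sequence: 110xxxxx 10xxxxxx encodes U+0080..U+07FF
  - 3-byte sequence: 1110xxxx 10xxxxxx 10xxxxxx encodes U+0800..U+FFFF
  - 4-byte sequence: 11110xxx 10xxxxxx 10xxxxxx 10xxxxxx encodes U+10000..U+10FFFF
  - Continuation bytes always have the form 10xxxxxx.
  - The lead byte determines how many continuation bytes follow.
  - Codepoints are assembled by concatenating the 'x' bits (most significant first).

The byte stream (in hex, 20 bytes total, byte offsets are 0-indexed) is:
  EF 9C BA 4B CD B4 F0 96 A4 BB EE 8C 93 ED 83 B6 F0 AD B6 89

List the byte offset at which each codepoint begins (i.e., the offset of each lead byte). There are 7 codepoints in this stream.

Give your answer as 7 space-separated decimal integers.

Byte[0]=EF: 3-byte lead, need 2 cont bytes. acc=0xF
Byte[1]=9C: continuation. acc=(acc<<6)|0x1C=0x3DC
Byte[2]=BA: continuation. acc=(acc<<6)|0x3A=0xF73A
Completed: cp=U+F73A (starts at byte 0)
Byte[3]=4B: 1-byte ASCII. cp=U+004B
Byte[4]=CD: 2-byte lead, need 1 cont bytes. acc=0xD
Byte[5]=B4: continuation. acc=(acc<<6)|0x34=0x374
Completed: cp=U+0374 (starts at byte 4)
Byte[6]=F0: 4-byte lead, need 3 cont bytes. acc=0x0
Byte[7]=96: continuation. acc=(acc<<6)|0x16=0x16
Byte[8]=A4: continuation. acc=(acc<<6)|0x24=0x5A4
Byte[9]=BB: continuation. acc=(acc<<6)|0x3B=0x1693B
Completed: cp=U+1693B (starts at byte 6)
Byte[10]=EE: 3-byte lead, need 2 cont bytes. acc=0xE
Byte[11]=8C: continuation. acc=(acc<<6)|0x0C=0x38C
Byte[12]=93: continuation. acc=(acc<<6)|0x13=0xE313
Completed: cp=U+E313 (starts at byte 10)
Byte[13]=ED: 3-byte lead, need 2 cont bytes. acc=0xD
Byte[14]=83: continuation. acc=(acc<<6)|0x03=0x343
Byte[15]=B6: continuation. acc=(acc<<6)|0x36=0xD0F6
Completed: cp=U+D0F6 (starts at byte 13)
Byte[16]=F0: 4-byte lead, need 3 cont bytes. acc=0x0
Byte[17]=AD: continuation. acc=(acc<<6)|0x2D=0x2D
Byte[18]=B6: continuation. acc=(acc<<6)|0x36=0xB76
Byte[19]=89: continuation. acc=(acc<<6)|0x09=0x2DD89
Completed: cp=U+2DD89 (starts at byte 16)

Answer: 0 3 4 6 10 13 16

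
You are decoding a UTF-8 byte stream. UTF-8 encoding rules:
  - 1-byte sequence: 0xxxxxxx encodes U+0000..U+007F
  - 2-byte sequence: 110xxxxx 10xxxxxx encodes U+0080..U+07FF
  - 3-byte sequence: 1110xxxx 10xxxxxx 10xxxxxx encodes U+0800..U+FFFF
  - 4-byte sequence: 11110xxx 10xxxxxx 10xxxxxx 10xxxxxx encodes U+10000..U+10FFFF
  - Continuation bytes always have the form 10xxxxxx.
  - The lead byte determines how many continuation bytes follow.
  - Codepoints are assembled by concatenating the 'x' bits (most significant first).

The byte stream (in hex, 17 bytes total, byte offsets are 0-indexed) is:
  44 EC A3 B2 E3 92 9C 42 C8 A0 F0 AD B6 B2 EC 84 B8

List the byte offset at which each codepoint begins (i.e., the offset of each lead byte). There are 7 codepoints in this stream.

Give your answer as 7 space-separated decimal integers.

Answer: 0 1 4 7 8 10 14

Derivation:
Byte[0]=44: 1-byte ASCII. cp=U+0044
Byte[1]=EC: 3-byte lead, need 2 cont bytes. acc=0xC
Byte[2]=A3: continuation. acc=(acc<<6)|0x23=0x323
Byte[3]=B2: continuation. acc=(acc<<6)|0x32=0xC8F2
Completed: cp=U+C8F2 (starts at byte 1)
Byte[4]=E3: 3-byte lead, need 2 cont bytes. acc=0x3
Byte[5]=92: continuation. acc=(acc<<6)|0x12=0xD2
Byte[6]=9C: continuation. acc=(acc<<6)|0x1C=0x349C
Completed: cp=U+349C (starts at byte 4)
Byte[7]=42: 1-byte ASCII. cp=U+0042
Byte[8]=C8: 2-byte lead, need 1 cont bytes. acc=0x8
Byte[9]=A0: continuation. acc=(acc<<6)|0x20=0x220
Completed: cp=U+0220 (starts at byte 8)
Byte[10]=F0: 4-byte lead, need 3 cont bytes. acc=0x0
Byte[11]=AD: continuation. acc=(acc<<6)|0x2D=0x2D
Byte[12]=B6: continuation. acc=(acc<<6)|0x36=0xB76
Byte[13]=B2: continuation. acc=(acc<<6)|0x32=0x2DDB2
Completed: cp=U+2DDB2 (starts at byte 10)
Byte[14]=EC: 3-byte lead, need 2 cont bytes. acc=0xC
Byte[15]=84: continuation. acc=(acc<<6)|0x04=0x304
Byte[16]=B8: continuation. acc=(acc<<6)|0x38=0xC138
Completed: cp=U+C138 (starts at byte 14)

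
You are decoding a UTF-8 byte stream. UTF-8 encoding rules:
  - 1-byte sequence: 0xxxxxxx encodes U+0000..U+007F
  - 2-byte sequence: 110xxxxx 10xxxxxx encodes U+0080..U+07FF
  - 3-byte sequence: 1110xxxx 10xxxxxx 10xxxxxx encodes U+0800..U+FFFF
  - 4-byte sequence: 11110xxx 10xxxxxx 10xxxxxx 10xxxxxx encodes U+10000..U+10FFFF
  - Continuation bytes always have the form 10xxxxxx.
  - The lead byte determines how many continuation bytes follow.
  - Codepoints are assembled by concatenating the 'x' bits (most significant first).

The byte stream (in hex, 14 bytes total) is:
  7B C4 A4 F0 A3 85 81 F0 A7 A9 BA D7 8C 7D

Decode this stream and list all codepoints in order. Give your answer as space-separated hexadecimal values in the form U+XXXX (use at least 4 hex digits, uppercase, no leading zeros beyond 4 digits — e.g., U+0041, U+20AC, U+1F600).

Byte[0]=7B: 1-byte ASCII. cp=U+007B
Byte[1]=C4: 2-byte lead, need 1 cont bytes. acc=0x4
Byte[2]=A4: continuation. acc=(acc<<6)|0x24=0x124
Completed: cp=U+0124 (starts at byte 1)
Byte[3]=F0: 4-byte lead, need 3 cont bytes. acc=0x0
Byte[4]=A3: continuation. acc=(acc<<6)|0x23=0x23
Byte[5]=85: continuation. acc=(acc<<6)|0x05=0x8C5
Byte[6]=81: continuation. acc=(acc<<6)|0x01=0x23141
Completed: cp=U+23141 (starts at byte 3)
Byte[7]=F0: 4-byte lead, need 3 cont bytes. acc=0x0
Byte[8]=A7: continuation. acc=(acc<<6)|0x27=0x27
Byte[9]=A9: continuation. acc=(acc<<6)|0x29=0x9E9
Byte[10]=BA: continuation. acc=(acc<<6)|0x3A=0x27A7A
Completed: cp=U+27A7A (starts at byte 7)
Byte[11]=D7: 2-byte lead, need 1 cont bytes. acc=0x17
Byte[12]=8C: continuation. acc=(acc<<6)|0x0C=0x5CC
Completed: cp=U+05CC (starts at byte 11)
Byte[13]=7D: 1-byte ASCII. cp=U+007D

Answer: U+007B U+0124 U+23141 U+27A7A U+05CC U+007D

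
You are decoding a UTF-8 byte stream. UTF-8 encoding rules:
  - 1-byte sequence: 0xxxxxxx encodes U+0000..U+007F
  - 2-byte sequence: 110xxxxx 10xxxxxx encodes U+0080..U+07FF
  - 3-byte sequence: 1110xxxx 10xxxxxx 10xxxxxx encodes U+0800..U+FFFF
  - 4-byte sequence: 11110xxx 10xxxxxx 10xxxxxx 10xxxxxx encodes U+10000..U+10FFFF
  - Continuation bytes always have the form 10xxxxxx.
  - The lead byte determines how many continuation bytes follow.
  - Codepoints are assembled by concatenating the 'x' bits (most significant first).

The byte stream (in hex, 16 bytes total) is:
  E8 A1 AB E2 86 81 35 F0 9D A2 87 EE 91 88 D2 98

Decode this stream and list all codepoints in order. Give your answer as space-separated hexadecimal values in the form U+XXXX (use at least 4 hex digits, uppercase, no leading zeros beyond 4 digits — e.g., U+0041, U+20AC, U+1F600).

Answer: U+886B U+2181 U+0035 U+1D887 U+E448 U+0498

Derivation:
Byte[0]=E8: 3-byte lead, need 2 cont bytes. acc=0x8
Byte[1]=A1: continuation. acc=(acc<<6)|0x21=0x221
Byte[2]=AB: continuation. acc=(acc<<6)|0x2B=0x886B
Completed: cp=U+886B (starts at byte 0)
Byte[3]=E2: 3-byte lead, need 2 cont bytes. acc=0x2
Byte[4]=86: continuation. acc=(acc<<6)|0x06=0x86
Byte[5]=81: continuation. acc=(acc<<6)|0x01=0x2181
Completed: cp=U+2181 (starts at byte 3)
Byte[6]=35: 1-byte ASCII. cp=U+0035
Byte[7]=F0: 4-byte lead, need 3 cont bytes. acc=0x0
Byte[8]=9D: continuation. acc=(acc<<6)|0x1D=0x1D
Byte[9]=A2: continuation. acc=(acc<<6)|0x22=0x762
Byte[10]=87: continuation. acc=(acc<<6)|0x07=0x1D887
Completed: cp=U+1D887 (starts at byte 7)
Byte[11]=EE: 3-byte lead, need 2 cont bytes. acc=0xE
Byte[12]=91: continuation. acc=(acc<<6)|0x11=0x391
Byte[13]=88: continuation. acc=(acc<<6)|0x08=0xE448
Completed: cp=U+E448 (starts at byte 11)
Byte[14]=D2: 2-byte lead, need 1 cont bytes. acc=0x12
Byte[15]=98: continuation. acc=(acc<<6)|0x18=0x498
Completed: cp=U+0498 (starts at byte 14)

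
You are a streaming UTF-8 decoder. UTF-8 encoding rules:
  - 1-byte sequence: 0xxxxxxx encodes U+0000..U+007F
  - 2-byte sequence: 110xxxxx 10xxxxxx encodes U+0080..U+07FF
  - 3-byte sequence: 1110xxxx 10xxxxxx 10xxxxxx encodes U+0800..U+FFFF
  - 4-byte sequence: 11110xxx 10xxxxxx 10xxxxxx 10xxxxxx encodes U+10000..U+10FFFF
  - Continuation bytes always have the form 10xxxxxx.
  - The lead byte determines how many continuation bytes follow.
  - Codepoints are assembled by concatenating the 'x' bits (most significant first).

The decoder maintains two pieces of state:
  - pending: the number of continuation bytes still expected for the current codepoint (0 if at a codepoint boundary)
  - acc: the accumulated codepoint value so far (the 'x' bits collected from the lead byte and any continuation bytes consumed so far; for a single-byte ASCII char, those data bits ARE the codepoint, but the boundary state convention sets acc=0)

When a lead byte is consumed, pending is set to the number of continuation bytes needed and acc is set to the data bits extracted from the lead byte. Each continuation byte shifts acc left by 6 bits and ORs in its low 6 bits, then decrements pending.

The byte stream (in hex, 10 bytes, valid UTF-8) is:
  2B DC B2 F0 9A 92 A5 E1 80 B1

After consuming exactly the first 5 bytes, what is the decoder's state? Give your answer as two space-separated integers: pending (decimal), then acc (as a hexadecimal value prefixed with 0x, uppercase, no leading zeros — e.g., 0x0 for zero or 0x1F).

Byte[0]=2B: 1-byte. pending=0, acc=0x0
Byte[1]=DC: 2-byte lead. pending=1, acc=0x1C
Byte[2]=B2: continuation. acc=(acc<<6)|0x32=0x732, pending=0
Byte[3]=F0: 4-byte lead. pending=3, acc=0x0
Byte[4]=9A: continuation. acc=(acc<<6)|0x1A=0x1A, pending=2

Answer: 2 0x1A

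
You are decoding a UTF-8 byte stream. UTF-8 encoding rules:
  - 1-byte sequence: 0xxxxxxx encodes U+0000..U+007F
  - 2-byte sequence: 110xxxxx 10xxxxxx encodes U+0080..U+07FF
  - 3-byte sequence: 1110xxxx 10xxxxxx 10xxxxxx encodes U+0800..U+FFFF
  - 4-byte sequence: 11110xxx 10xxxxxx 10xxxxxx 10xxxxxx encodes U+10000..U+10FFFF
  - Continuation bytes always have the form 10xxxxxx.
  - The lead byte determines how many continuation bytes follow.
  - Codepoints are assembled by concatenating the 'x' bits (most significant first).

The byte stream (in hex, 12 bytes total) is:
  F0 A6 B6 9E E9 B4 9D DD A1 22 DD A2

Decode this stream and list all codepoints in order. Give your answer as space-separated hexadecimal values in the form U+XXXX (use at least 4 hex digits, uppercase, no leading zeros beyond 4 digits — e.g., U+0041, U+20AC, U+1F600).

Byte[0]=F0: 4-byte lead, need 3 cont bytes. acc=0x0
Byte[1]=A6: continuation. acc=(acc<<6)|0x26=0x26
Byte[2]=B6: continuation. acc=(acc<<6)|0x36=0x9B6
Byte[3]=9E: continuation. acc=(acc<<6)|0x1E=0x26D9E
Completed: cp=U+26D9E (starts at byte 0)
Byte[4]=E9: 3-byte lead, need 2 cont bytes. acc=0x9
Byte[5]=B4: continuation. acc=(acc<<6)|0x34=0x274
Byte[6]=9D: continuation. acc=(acc<<6)|0x1D=0x9D1D
Completed: cp=U+9D1D (starts at byte 4)
Byte[7]=DD: 2-byte lead, need 1 cont bytes. acc=0x1D
Byte[8]=A1: continuation. acc=(acc<<6)|0x21=0x761
Completed: cp=U+0761 (starts at byte 7)
Byte[9]=22: 1-byte ASCII. cp=U+0022
Byte[10]=DD: 2-byte lead, need 1 cont bytes. acc=0x1D
Byte[11]=A2: continuation. acc=(acc<<6)|0x22=0x762
Completed: cp=U+0762 (starts at byte 10)

Answer: U+26D9E U+9D1D U+0761 U+0022 U+0762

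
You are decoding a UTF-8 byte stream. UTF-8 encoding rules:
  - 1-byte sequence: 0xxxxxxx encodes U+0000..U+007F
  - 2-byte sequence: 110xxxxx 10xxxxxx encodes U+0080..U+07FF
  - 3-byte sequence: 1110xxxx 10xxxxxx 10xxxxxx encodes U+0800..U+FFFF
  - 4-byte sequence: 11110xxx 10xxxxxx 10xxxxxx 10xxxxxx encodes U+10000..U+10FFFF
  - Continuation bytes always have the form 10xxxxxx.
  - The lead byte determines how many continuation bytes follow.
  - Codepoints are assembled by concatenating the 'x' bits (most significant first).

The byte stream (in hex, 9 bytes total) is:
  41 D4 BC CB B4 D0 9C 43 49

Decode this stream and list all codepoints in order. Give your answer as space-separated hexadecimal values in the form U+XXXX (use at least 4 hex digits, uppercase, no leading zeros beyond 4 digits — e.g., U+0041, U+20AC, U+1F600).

Byte[0]=41: 1-byte ASCII. cp=U+0041
Byte[1]=D4: 2-byte lead, need 1 cont bytes. acc=0x14
Byte[2]=BC: continuation. acc=(acc<<6)|0x3C=0x53C
Completed: cp=U+053C (starts at byte 1)
Byte[3]=CB: 2-byte lead, need 1 cont bytes. acc=0xB
Byte[4]=B4: continuation. acc=(acc<<6)|0x34=0x2F4
Completed: cp=U+02F4 (starts at byte 3)
Byte[5]=D0: 2-byte lead, need 1 cont bytes. acc=0x10
Byte[6]=9C: continuation. acc=(acc<<6)|0x1C=0x41C
Completed: cp=U+041C (starts at byte 5)
Byte[7]=43: 1-byte ASCII. cp=U+0043
Byte[8]=49: 1-byte ASCII. cp=U+0049

Answer: U+0041 U+053C U+02F4 U+041C U+0043 U+0049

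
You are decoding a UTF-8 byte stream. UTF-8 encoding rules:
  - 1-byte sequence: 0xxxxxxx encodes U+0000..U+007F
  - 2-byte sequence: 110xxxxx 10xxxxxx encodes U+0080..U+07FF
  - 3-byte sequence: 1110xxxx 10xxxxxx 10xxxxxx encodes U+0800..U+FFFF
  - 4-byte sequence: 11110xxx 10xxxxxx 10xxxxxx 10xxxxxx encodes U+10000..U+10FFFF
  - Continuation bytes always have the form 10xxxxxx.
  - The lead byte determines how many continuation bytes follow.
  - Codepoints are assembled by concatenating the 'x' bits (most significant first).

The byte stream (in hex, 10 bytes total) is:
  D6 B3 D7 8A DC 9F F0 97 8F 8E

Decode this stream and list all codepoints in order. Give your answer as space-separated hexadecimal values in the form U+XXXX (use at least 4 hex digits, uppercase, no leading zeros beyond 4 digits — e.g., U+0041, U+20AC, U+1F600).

Answer: U+05B3 U+05CA U+071F U+173CE

Derivation:
Byte[0]=D6: 2-byte lead, need 1 cont bytes. acc=0x16
Byte[1]=B3: continuation. acc=(acc<<6)|0x33=0x5B3
Completed: cp=U+05B3 (starts at byte 0)
Byte[2]=D7: 2-byte lead, need 1 cont bytes. acc=0x17
Byte[3]=8A: continuation. acc=(acc<<6)|0x0A=0x5CA
Completed: cp=U+05CA (starts at byte 2)
Byte[4]=DC: 2-byte lead, need 1 cont bytes. acc=0x1C
Byte[5]=9F: continuation. acc=(acc<<6)|0x1F=0x71F
Completed: cp=U+071F (starts at byte 4)
Byte[6]=F0: 4-byte lead, need 3 cont bytes. acc=0x0
Byte[7]=97: continuation. acc=(acc<<6)|0x17=0x17
Byte[8]=8F: continuation. acc=(acc<<6)|0x0F=0x5CF
Byte[9]=8E: continuation. acc=(acc<<6)|0x0E=0x173CE
Completed: cp=U+173CE (starts at byte 6)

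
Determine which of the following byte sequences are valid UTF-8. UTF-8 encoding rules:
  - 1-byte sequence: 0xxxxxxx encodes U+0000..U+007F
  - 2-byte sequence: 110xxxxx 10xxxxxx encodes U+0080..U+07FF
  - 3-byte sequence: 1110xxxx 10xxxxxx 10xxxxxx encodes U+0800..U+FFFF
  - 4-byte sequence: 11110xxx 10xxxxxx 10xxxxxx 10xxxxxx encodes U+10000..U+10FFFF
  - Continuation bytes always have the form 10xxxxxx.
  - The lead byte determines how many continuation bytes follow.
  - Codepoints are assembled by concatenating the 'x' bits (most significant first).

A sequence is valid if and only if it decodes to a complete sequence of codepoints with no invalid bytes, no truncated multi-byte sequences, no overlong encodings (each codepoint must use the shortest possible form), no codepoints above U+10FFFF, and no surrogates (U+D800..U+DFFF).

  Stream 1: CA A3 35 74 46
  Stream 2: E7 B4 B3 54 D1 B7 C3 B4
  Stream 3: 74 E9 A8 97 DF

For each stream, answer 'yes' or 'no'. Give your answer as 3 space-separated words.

Stream 1: decodes cleanly. VALID
Stream 2: decodes cleanly. VALID
Stream 3: error at byte offset 5. INVALID

Answer: yes yes no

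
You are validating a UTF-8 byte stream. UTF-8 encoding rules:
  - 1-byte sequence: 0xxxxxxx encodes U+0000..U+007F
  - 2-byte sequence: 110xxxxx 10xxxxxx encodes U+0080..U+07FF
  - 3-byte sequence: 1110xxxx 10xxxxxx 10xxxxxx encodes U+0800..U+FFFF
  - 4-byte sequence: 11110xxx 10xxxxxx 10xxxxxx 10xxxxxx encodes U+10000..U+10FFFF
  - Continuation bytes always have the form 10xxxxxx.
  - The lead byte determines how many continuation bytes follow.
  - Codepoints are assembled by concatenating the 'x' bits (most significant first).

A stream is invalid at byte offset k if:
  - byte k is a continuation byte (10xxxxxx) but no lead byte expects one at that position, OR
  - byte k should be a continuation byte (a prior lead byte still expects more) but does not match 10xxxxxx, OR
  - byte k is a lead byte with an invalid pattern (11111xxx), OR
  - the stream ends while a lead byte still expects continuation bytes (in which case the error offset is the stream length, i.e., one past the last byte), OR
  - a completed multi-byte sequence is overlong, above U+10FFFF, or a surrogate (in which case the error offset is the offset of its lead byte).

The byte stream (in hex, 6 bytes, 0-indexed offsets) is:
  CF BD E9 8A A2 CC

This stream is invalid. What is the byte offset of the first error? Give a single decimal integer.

Byte[0]=CF: 2-byte lead, need 1 cont bytes. acc=0xF
Byte[1]=BD: continuation. acc=(acc<<6)|0x3D=0x3FD
Completed: cp=U+03FD (starts at byte 0)
Byte[2]=E9: 3-byte lead, need 2 cont bytes. acc=0x9
Byte[3]=8A: continuation. acc=(acc<<6)|0x0A=0x24A
Byte[4]=A2: continuation. acc=(acc<<6)|0x22=0x92A2
Completed: cp=U+92A2 (starts at byte 2)
Byte[5]=CC: 2-byte lead, need 1 cont bytes. acc=0xC
Byte[6]: stream ended, expected continuation. INVALID

Answer: 6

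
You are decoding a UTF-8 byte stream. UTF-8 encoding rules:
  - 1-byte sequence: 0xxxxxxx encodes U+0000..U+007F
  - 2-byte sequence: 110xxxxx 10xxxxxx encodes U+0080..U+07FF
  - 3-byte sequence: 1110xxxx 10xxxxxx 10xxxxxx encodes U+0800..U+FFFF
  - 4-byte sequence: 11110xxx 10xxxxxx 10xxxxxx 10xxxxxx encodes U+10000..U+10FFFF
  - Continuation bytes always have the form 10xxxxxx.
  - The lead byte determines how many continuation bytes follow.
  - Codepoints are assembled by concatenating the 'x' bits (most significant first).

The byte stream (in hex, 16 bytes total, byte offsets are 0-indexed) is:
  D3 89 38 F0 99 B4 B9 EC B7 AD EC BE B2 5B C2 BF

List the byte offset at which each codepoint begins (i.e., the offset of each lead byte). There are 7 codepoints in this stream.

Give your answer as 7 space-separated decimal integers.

Answer: 0 2 3 7 10 13 14

Derivation:
Byte[0]=D3: 2-byte lead, need 1 cont bytes. acc=0x13
Byte[1]=89: continuation. acc=(acc<<6)|0x09=0x4C9
Completed: cp=U+04C9 (starts at byte 0)
Byte[2]=38: 1-byte ASCII. cp=U+0038
Byte[3]=F0: 4-byte lead, need 3 cont bytes. acc=0x0
Byte[4]=99: continuation. acc=(acc<<6)|0x19=0x19
Byte[5]=B4: continuation. acc=(acc<<6)|0x34=0x674
Byte[6]=B9: continuation. acc=(acc<<6)|0x39=0x19D39
Completed: cp=U+19D39 (starts at byte 3)
Byte[7]=EC: 3-byte lead, need 2 cont bytes. acc=0xC
Byte[8]=B7: continuation. acc=(acc<<6)|0x37=0x337
Byte[9]=AD: continuation. acc=(acc<<6)|0x2D=0xCDED
Completed: cp=U+CDED (starts at byte 7)
Byte[10]=EC: 3-byte lead, need 2 cont bytes. acc=0xC
Byte[11]=BE: continuation. acc=(acc<<6)|0x3E=0x33E
Byte[12]=B2: continuation. acc=(acc<<6)|0x32=0xCFB2
Completed: cp=U+CFB2 (starts at byte 10)
Byte[13]=5B: 1-byte ASCII. cp=U+005B
Byte[14]=C2: 2-byte lead, need 1 cont bytes. acc=0x2
Byte[15]=BF: continuation. acc=(acc<<6)|0x3F=0xBF
Completed: cp=U+00BF (starts at byte 14)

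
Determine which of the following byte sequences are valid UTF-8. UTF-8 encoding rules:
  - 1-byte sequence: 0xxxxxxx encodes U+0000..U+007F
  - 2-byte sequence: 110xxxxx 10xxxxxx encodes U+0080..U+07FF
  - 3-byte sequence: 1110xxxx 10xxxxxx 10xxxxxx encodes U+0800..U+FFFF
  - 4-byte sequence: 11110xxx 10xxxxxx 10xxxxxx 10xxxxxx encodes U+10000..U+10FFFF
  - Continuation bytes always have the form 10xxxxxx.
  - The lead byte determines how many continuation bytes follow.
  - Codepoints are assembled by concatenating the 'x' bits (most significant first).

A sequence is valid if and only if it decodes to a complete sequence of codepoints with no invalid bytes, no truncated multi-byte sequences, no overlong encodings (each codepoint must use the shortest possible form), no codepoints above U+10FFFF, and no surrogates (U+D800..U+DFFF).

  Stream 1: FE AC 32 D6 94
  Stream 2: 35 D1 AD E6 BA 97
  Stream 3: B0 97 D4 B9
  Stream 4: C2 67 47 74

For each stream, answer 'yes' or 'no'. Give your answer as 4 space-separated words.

Answer: no yes no no

Derivation:
Stream 1: error at byte offset 0. INVALID
Stream 2: decodes cleanly. VALID
Stream 3: error at byte offset 0. INVALID
Stream 4: error at byte offset 1. INVALID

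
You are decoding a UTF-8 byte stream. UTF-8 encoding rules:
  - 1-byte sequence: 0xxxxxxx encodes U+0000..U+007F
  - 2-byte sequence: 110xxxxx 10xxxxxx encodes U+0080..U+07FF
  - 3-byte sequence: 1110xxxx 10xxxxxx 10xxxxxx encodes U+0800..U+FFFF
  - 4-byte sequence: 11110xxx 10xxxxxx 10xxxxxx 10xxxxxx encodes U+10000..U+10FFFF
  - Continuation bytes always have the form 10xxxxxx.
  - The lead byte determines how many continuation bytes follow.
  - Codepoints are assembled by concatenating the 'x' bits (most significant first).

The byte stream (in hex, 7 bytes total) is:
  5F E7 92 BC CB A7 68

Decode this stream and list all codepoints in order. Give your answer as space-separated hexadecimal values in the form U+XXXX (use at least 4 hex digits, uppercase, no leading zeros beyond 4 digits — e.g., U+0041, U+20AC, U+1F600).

Answer: U+005F U+74BC U+02E7 U+0068

Derivation:
Byte[0]=5F: 1-byte ASCII. cp=U+005F
Byte[1]=E7: 3-byte lead, need 2 cont bytes. acc=0x7
Byte[2]=92: continuation. acc=(acc<<6)|0x12=0x1D2
Byte[3]=BC: continuation. acc=(acc<<6)|0x3C=0x74BC
Completed: cp=U+74BC (starts at byte 1)
Byte[4]=CB: 2-byte lead, need 1 cont bytes. acc=0xB
Byte[5]=A7: continuation. acc=(acc<<6)|0x27=0x2E7
Completed: cp=U+02E7 (starts at byte 4)
Byte[6]=68: 1-byte ASCII. cp=U+0068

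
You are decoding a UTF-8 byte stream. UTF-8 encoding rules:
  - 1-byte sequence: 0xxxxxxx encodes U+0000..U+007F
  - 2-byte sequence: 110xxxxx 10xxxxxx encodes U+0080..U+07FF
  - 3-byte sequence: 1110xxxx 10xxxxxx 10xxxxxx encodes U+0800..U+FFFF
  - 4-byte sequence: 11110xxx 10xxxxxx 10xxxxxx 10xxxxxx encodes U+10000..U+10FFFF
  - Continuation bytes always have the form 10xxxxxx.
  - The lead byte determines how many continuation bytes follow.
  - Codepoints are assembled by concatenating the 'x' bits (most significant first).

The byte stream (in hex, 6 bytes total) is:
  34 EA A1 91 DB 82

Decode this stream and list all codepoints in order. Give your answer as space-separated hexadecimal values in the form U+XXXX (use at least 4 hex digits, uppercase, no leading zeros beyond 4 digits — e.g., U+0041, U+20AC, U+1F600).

Byte[0]=34: 1-byte ASCII. cp=U+0034
Byte[1]=EA: 3-byte lead, need 2 cont bytes. acc=0xA
Byte[2]=A1: continuation. acc=(acc<<6)|0x21=0x2A1
Byte[3]=91: continuation. acc=(acc<<6)|0x11=0xA851
Completed: cp=U+A851 (starts at byte 1)
Byte[4]=DB: 2-byte lead, need 1 cont bytes. acc=0x1B
Byte[5]=82: continuation. acc=(acc<<6)|0x02=0x6C2
Completed: cp=U+06C2 (starts at byte 4)

Answer: U+0034 U+A851 U+06C2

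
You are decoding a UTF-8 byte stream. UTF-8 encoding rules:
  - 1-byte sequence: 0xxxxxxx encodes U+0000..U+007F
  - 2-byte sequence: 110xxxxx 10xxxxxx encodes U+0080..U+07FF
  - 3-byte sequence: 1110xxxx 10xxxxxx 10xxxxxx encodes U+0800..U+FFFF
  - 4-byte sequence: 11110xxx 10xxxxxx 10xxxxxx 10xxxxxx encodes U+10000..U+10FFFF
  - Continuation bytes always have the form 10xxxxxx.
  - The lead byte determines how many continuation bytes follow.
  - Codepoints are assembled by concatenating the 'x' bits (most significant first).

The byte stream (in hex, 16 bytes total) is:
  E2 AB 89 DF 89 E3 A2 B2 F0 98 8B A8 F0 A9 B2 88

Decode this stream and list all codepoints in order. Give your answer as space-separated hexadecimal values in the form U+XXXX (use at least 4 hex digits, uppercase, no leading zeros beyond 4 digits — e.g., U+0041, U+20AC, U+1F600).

Answer: U+2AC9 U+07C9 U+38B2 U+182E8 U+29C88

Derivation:
Byte[0]=E2: 3-byte lead, need 2 cont bytes. acc=0x2
Byte[1]=AB: continuation. acc=(acc<<6)|0x2B=0xAB
Byte[2]=89: continuation. acc=(acc<<6)|0x09=0x2AC9
Completed: cp=U+2AC9 (starts at byte 0)
Byte[3]=DF: 2-byte lead, need 1 cont bytes. acc=0x1F
Byte[4]=89: continuation. acc=(acc<<6)|0x09=0x7C9
Completed: cp=U+07C9 (starts at byte 3)
Byte[5]=E3: 3-byte lead, need 2 cont bytes. acc=0x3
Byte[6]=A2: continuation. acc=(acc<<6)|0x22=0xE2
Byte[7]=B2: continuation. acc=(acc<<6)|0x32=0x38B2
Completed: cp=U+38B2 (starts at byte 5)
Byte[8]=F0: 4-byte lead, need 3 cont bytes. acc=0x0
Byte[9]=98: continuation. acc=(acc<<6)|0x18=0x18
Byte[10]=8B: continuation. acc=(acc<<6)|0x0B=0x60B
Byte[11]=A8: continuation. acc=(acc<<6)|0x28=0x182E8
Completed: cp=U+182E8 (starts at byte 8)
Byte[12]=F0: 4-byte lead, need 3 cont bytes. acc=0x0
Byte[13]=A9: continuation. acc=(acc<<6)|0x29=0x29
Byte[14]=B2: continuation. acc=(acc<<6)|0x32=0xA72
Byte[15]=88: continuation. acc=(acc<<6)|0x08=0x29C88
Completed: cp=U+29C88 (starts at byte 12)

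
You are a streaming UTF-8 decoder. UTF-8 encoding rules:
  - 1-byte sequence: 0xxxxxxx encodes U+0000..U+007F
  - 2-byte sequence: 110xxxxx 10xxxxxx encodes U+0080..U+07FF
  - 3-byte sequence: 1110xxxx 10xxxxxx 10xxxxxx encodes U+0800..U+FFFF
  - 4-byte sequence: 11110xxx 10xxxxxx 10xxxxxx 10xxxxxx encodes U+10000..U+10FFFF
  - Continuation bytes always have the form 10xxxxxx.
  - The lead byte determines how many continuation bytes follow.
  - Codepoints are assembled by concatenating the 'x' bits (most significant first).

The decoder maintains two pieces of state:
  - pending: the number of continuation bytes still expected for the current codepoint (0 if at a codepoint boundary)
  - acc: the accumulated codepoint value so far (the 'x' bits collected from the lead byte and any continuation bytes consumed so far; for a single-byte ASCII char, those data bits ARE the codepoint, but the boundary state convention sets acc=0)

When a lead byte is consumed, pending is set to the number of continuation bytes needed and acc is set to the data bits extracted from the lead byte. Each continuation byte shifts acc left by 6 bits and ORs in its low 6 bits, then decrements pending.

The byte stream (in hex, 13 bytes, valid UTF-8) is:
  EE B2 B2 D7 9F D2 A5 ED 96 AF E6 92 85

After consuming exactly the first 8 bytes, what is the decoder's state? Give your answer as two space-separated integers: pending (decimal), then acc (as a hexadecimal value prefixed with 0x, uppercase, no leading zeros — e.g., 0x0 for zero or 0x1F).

Byte[0]=EE: 3-byte lead. pending=2, acc=0xE
Byte[1]=B2: continuation. acc=(acc<<6)|0x32=0x3B2, pending=1
Byte[2]=B2: continuation. acc=(acc<<6)|0x32=0xECB2, pending=0
Byte[3]=D7: 2-byte lead. pending=1, acc=0x17
Byte[4]=9F: continuation. acc=(acc<<6)|0x1F=0x5DF, pending=0
Byte[5]=D2: 2-byte lead. pending=1, acc=0x12
Byte[6]=A5: continuation. acc=(acc<<6)|0x25=0x4A5, pending=0
Byte[7]=ED: 3-byte lead. pending=2, acc=0xD

Answer: 2 0xD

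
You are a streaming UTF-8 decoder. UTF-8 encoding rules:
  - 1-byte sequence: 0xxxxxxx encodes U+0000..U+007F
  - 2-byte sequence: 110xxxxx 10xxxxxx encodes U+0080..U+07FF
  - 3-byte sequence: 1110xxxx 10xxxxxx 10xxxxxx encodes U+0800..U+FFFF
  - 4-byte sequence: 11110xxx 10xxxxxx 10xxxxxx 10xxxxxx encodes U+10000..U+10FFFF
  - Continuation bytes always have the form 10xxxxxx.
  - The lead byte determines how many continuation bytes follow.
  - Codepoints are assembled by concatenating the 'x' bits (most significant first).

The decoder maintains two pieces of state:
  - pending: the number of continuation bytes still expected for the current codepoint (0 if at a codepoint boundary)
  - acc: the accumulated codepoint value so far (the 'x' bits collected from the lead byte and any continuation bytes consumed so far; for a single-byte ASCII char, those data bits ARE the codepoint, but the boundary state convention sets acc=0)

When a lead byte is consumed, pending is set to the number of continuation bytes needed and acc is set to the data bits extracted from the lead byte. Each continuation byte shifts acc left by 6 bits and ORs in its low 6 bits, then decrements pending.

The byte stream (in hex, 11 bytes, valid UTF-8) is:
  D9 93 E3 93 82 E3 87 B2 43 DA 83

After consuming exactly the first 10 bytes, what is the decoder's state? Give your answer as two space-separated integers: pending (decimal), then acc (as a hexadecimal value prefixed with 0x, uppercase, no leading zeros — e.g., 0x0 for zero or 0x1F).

Answer: 1 0x1A

Derivation:
Byte[0]=D9: 2-byte lead. pending=1, acc=0x19
Byte[1]=93: continuation. acc=(acc<<6)|0x13=0x653, pending=0
Byte[2]=E3: 3-byte lead. pending=2, acc=0x3
Byte[3]=93: continuation. acc=(acc<<6)|0x13=0xD3, pending=1
Byte[4]=82: continuation. acc=(acc<<6)|0x02=0x34C2, pending=0
Byte[5]=E3: 3-byte lead. pending=2, acc=0x3
Byte[6]=87: continuation. acc=(acc<<6)|0x07=0xC7, pending=1
Byte[7]=B2: continuation. acc=(acc<<6)|0x32=0x31F2, pending=0
Byte[8]=43: 1-byte. pending=0, acc=0x0
Byte[9]=DA: 2-byte lead. pending=1, acc=0x1A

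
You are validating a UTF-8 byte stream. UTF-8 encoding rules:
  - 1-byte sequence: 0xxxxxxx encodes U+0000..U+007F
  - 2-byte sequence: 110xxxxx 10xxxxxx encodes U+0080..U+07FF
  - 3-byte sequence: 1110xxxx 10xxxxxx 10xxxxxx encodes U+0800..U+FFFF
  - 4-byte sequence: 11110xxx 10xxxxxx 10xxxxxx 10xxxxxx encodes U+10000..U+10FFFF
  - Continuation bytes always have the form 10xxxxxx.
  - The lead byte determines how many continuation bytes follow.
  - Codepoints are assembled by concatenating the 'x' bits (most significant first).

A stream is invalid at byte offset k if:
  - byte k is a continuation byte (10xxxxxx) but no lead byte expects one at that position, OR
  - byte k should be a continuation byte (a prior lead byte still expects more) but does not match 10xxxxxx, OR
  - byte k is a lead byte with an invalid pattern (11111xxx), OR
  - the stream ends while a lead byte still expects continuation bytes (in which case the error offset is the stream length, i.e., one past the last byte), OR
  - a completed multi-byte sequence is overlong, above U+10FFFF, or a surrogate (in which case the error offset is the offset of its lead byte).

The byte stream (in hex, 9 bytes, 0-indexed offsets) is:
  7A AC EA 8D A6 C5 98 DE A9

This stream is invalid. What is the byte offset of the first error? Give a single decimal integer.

Byte[0]=7A: 1-byte ASCII. cp=U+007A
Byte[1]=AC: INVALID lead byte (not 0xxx/110x/1110/11110)

Answer: 1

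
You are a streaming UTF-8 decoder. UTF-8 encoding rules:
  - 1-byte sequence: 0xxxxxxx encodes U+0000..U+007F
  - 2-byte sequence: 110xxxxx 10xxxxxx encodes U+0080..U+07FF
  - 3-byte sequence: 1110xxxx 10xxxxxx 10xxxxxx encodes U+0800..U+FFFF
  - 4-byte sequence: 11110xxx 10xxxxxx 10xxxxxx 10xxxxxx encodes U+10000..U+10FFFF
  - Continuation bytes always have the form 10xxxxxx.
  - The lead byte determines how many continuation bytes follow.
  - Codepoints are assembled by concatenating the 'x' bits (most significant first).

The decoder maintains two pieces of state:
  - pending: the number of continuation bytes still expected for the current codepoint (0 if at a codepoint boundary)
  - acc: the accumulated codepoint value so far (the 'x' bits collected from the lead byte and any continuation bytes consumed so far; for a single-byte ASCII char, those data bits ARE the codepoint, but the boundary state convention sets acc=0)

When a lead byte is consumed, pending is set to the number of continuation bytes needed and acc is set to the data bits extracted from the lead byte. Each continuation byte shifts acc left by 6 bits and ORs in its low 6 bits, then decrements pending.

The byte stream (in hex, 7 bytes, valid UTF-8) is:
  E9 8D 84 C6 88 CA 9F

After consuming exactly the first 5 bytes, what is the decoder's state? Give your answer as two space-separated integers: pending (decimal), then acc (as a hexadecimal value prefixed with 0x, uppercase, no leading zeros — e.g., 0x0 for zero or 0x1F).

Answer: 0 0x188

Derivation:
Byte[0]=E9: 3-byte lead. pending=2, acc=0x9
Byte[1]=8D: continuation. acc=(acc<<6)|0x0D=0x24D, pending=1
Byte[2]=84: continuation. acc=(acc<<6)|0x04=0x9344, pending=0
Byte[3]=C6: 2-byte lead. pending=1, acc=0x6
Byte[4]=88: continuation. acc=(acc<<6)|0x08=0x188, pending=0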